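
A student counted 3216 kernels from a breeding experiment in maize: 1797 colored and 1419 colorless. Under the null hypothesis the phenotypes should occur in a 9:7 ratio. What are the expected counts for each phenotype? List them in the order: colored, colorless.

1809, 1407

The 9:7 ratio has 16 parts, so with N = 3216 the expected counts are:
  colored: 3216 × 9/16 = 1809
  colorless: 3216 × 7/16 = 1407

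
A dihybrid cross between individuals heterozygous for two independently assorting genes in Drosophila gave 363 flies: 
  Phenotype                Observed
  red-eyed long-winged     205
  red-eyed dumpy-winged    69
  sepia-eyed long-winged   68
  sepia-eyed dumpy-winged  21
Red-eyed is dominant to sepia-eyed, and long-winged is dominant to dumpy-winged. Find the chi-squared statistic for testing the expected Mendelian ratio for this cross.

A dihybrid F₂ with independent assortment and complete dominance at both loci gives a 9:3:3:1 phenotypic ratio.
Total ratio parts = 16. Expected numbers out of 363:
  red-eyed long-winged: 363 × 9/16 = 204.1875
  red-eyed dumpy-winged: 363 × 3/16 = 68.0625
  sepia-eyed long-winged: 363 × 3/16 = 68.0625
  sepia-eyed dumpy-winged: 363 × 1/16 = 22.6875
χ² = Σ (O − E)² / E
  red-eyed long-winged: (205 − 204.1875)² / 204.1875 = 0.0032
  red-eyed dumpy-winged: (69 − 68.0625)² / 68.0625 = 0.0129
  sepia-eyed long-winged: (68 − 68.0625)² / 68.0625 = 0.0001
  sepia-eyed dumpy-winged: (21 − 22.6875)² / 22.6875 = 0.1255
χ² = 0.0032 + 0.0129 + 0.0001 + 0.1255 = 0.1417 ≈ 0.142

0.142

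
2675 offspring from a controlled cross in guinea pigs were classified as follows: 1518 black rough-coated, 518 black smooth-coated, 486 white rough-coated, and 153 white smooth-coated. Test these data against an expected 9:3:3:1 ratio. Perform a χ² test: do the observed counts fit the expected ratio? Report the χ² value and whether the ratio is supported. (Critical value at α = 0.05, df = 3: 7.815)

Expected counts for N = 2675 under a 9:3:3:1 ratio (total parts = 16):
  black rough-coated: 2675 × 9/16 = 1504.6875
  black smooth-coated: 2675 × 3/16 = 501.5625
  white rough-coated: 2675 × 3/16 = 501.5625
  white smooth-coated: 2675 × 1/16 = 167.1875
χ² = Σ (O − E)² / E
  black rough-coated: (1518 − 1504.6875)² / 1504.6875 = 0.1178
  black smooth-coated: (518 − 501.5625)² / 501.5625 = 0.5387
  white rough-coated: (486 − 501.5625)² / 501.5625 = 0.4829
  white smooth-coated: (153 − 167.1875)² / 167.1875 = 1.2039
χ² = 0.1178 + 0.5387 + 0.4829 + 1.2039 = 2.3433 ≈ 2.343
Degrees of freedom = 4 − 1 = 3; critical value at α = 0.05 is 7.815.
Since 2.343 < 7.815, we fail to reject the null hypothesis — the data are consistent with the 9:3:3:1 ratio.

2.343; consistent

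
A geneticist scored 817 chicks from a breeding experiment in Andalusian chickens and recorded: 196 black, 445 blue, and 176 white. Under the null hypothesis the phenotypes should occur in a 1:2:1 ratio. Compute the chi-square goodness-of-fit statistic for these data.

The 1:2:1 ratio has 4 parts, so with N = 817 the expected counts are:
  black: 817 × 1/4 = 204.25
  blue: 817 × 2/4 = 408.5
  white: 817 × 1/4 = 204.25
χ² = Σ (O − E)² / E
  black: (196 − 204.25)² / 204.25 = 0.3332
  blue: (445 − 408.5)² / 408.5 = 3.2613
  white: (176 − 204.25)² / 204.25 = 3.9073
χ² = 0.3332 + 3.2613 + 3.9073 = 7.5018 ≈ 7.502

7.502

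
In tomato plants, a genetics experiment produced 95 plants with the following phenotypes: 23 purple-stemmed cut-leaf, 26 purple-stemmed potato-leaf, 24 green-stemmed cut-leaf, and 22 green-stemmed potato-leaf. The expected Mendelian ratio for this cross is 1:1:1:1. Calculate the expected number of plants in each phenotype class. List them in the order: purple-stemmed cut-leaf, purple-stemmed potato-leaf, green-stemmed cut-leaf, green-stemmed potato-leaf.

The 1:1:1:1 ratio has 4 parts, so with N = 95 the expected counts are:
  purple-stemmed cut-leaf: 95 × 1/4 = 23.75
  purple-stemmed potato-leaf: 95 × 1/4 = 23.75
  green-stemmed cut-leaf: 95 × 1/4 = 23.75
  green-stemmed potato-leaf: 95 × 1/4 = 23.75

23.75, 23.75, 23.75, 23.75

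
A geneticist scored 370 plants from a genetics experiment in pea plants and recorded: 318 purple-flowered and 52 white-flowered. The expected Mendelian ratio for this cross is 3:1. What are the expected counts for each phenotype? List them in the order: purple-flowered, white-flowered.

Under the 3:1 hypothesis (Σ ratio = 4, N = 370):
  purple-flowered: 370 × 3/4 = 277.5
  white-flowered: 370 × 1/4 = 92.5

277.5, 92.5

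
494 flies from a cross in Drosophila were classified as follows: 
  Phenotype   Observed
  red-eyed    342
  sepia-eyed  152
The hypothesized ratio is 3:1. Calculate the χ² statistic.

8.769

The 3:1 ratio has 4 parts, so with N = 494 the expected counts are:
  red-eyed: 494 × 3/4 = 370.5
  sepia-eyed: 494 × 1/4 = 123.5
χ² = Σ (O − E)² / E
  red-eyed: (342 − 370.5)² / 370.5 = 2.1923
  sepia-eyed: (152 − 123.5)² / 123.5 = 6.5769
χ² = 2.1923 + 6.5769 = 8.7692 ≈ 8.769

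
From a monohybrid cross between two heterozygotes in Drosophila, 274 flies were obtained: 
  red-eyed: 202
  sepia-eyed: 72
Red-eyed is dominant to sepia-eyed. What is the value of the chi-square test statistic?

For a monohybrid cross between heterozygotes with complete dominance, the expected phenotypic ratio is 3:1.
Expected counts for N = 274 under a 3:1 ratio (total parts = 4):
  red-eyed: 274 × 3/4 = 205.5
  sepia-eyed: 274 × 1/4 = 68.5
χ² = Σ (O − E)² / E
  red-eyed: (202 − 205.5)² / 205.5 = 0.0596
  sepia-eyed: (72 − 68.5)² / 68.5 = 0.1788
χ² = 0.0596 + 0.1788 = 0.2384 ≈ 0.238

0.238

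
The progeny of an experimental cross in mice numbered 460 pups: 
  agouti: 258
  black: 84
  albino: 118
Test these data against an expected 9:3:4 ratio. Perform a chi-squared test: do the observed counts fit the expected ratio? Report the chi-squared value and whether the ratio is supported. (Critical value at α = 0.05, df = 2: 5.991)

Expected counts for N = 460 under a 9:3:4 ratio (total parts = 16):
  agouti: 460 × 9/16 = 258.75
  black: 460 × 3/16 = 86.25
  albino: 460 × 4/16 = 115
χ² = Σ (O − E)² / E
  agouti: (258 − 258.75)² / 258.75 = 0.0022
  black: (84 − 86.25)² / 86.25 = 0.0587
  albino: (118 − 115)² / 115 = 0.0783
χ² = 0.0022 + 0.0587 + 0.0783 = 0.1392 ≈ 0.139
Degrees of freedom = 3 − 1 = 2; critical value at α = 0.05 is 5.991.
Since 0.139 < 5.991, we fail to reject the null hypothesis — the data are consistent with the 9:3:4 ratio.

0.139; consistent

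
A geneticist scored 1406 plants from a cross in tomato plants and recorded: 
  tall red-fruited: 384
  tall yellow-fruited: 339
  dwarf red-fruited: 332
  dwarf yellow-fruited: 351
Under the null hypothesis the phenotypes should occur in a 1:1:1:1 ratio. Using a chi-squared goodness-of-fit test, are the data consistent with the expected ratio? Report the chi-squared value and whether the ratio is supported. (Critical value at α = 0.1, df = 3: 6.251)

Total ratio parts = 4. Expected numbers out of 1406:
  tall red-fruited: 1406 × 1/4 = 351.5
  tall yellow-fruited: 1406 × 1/4 = 351.5
  dwarf red-fruited: 1406 × 1/4 = 351.5
  dwarf yellow-fruited: 1406 × 1/4 = 351.5
χ² = Σ (O − E)² / E
  tall red-fruited: (384 − 351.5)² / 351.5 = 3.0050
  tall yellow-fruited: (339 − 351.5)² / 351.5 = 0.4445
  dwarf red-fruited: (332 − 351.5)² / 351.5 = 1.0818
  dwarf yellow-fruited: (351 − 351.5)² / 351.5 = 0.0007
χ² = 3.0050 + 0.4445 + 1.0818 + 0.0007 = 4.532
Degrees of freedom = 4 − 1 = 3; critical value at α = 0.1 is 6.251.
Since 4.532 < 6.251, we fail to reject the null hypothesis — the data are consistent with the 1:1:1:1 ratio.

4.532; consistent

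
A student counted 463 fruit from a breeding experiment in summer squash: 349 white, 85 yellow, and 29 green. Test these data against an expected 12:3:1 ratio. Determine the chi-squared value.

0.047

Total ratio parts = 16. Expected numbers out of 463:
  white: 463 × 12/16 = 347.25
  yellow: 463 × 3/16 = 86.8125
  green: 463 × 1/16 = 28.9375
χ² = Σ (O − E)² / E
  white: (349 − 347.25)² / 347.25 = 0.0088
  yellow: (85 − 86.8125)² / 86.8125 = 0.0378
  green: (29 − 28.9375)² / 28.9375 = 0.0001
χ² = 0.0088 + 0.0378 + 0.0001 = 0.0467 ≈ 0.047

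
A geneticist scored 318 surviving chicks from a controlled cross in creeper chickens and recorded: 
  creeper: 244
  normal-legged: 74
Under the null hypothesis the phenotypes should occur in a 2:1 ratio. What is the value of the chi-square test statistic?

Under the 2:1 hypothesis (Σ ratio = 3, N = 318):
  creeper: 318 × 2/3 = 212
  normal-legged: 318 × 1/3 = 106
χ² = Σ (O − E)² / E
  creeper: (244 − 212)² / 212 = 4.8302
  normal-legged: (74 − 106)² / 106 = 9.6604
χ² = 4.8302 + 9.6604 = 14.4906 ≈ 14.491

14.491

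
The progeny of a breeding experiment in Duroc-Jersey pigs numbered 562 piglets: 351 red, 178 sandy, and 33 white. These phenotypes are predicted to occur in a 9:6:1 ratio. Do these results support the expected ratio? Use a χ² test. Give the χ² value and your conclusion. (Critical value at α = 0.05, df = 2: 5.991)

Total ratio parts = 16. Expected numbers out of 562:
  red: 562 × 9/16 = 316.125
  sandy: 562 × 6/16 = 210.75
  white: 562 × 1/16 = 35.125
χ² = Σ (O − E)² / E
  red: (351 − 316.125)² / 316.125 = 3.8474
  sandy: (178 − 210.75)² / 210.75 = 5.0893
  white: (33 − 35.125)² / 35.125 = 0.1286
χ² = 3.8474 + 5.0893 + 0.1286 = 9.0653 ≈ 9.065
Degrees of freedom = 3 − 1 = 2; critical value at α = 0.05 is 5.991.
Since 9.065 > 5.991, we reject the null hypothesis — the data do not fit the 9:6:1 ratio.

9.065; not consistent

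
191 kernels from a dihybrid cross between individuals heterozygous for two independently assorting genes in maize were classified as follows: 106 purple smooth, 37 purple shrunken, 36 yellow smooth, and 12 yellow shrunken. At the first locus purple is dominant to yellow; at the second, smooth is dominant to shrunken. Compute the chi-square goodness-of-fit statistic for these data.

0.060

A dihybrid F₂ with independent assortment and complete dominance at both loci gives a 9:3:3:1 phenotypic ratio.
Expected counts for N = 191 under a 9:3:3:1 ratio (total parts = 16):
  purple smooth: 191 × 9/16 = 107.4375
  purple shrunken: 191 × 3/16 = 35.8125
  yellow smooth: 191 × 3/16 = 35.8125
  yellow shrunken: 191 × 1/16 = 11.9375
χ² = Σ (O − E)² / E
  purple smooth: (106 − 107.4375)² / 107.4375 = 0.0192
  purple shrunken: (37 − 35.8125)² / 35.8125 = 0.0394
  yellow smooth: (36 − 35.8125)² / 35.8125 = 0.0010
  yellow shrunken: (12 − 11.9375)² / 11.9375 = 0.0003
χ² = 0.0192 + 0.0394 + 0.0010 + 0.0003 = 0.0599 ≈ 0.060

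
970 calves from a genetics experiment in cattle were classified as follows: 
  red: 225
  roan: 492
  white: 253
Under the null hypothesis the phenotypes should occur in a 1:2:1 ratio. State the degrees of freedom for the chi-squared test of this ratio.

A goodness-of-fit test with 3 phenotype classes has df = 3 − 1 = 2.

2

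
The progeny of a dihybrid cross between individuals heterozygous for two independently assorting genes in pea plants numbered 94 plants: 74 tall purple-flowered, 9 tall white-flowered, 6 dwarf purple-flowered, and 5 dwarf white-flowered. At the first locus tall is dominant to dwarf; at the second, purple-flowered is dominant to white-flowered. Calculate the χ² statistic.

A dihybrid F₂ with independent assortment and complete dominance at both loci gives a 9:3:3:1 phenotypic ratio.
Under the 9:3:3:1 hypothesis (Σ ratio = 16, N = 94):
  tall purple-flowered: 94 × 9/16 = 52.875
  tall white-flowered: 94 × 3/16 = 17.625
  dwarf purple-flowered: 94 × 3/16 = 17.625
  dwarf white-flowered: 94 × 1/16 = 5.875
χ² = Σ (O − E)² / E
  tall purple-flowered: (74 − 52.875)² / 52.875 = 8.4400
  tall white-flowered: (9 − 17.625)² / 17.625 = 4.2207
  dwarf purple-flowered: (6 − 17.625)² / 17.625 = 7.6676
  dwarf white-flowered: (5 − 5.875)² / 5.875 = 0.1303
χ² = 8.4400 + 4.2207 + 7.6676 + 0.1303 = 20.4586 ≈ 20.459

20.459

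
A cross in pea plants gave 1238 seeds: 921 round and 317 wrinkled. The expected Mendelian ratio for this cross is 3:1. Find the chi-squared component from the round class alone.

0.061

Total ratio parts = 4. Expected numbers out of 1238:
  round: 1238 × 3/4 = 928.5
  wrinkled: 1238 × 1/4 = 309.5
Contribution of round: (921 − 928.5)² / 928.5 = 0.0606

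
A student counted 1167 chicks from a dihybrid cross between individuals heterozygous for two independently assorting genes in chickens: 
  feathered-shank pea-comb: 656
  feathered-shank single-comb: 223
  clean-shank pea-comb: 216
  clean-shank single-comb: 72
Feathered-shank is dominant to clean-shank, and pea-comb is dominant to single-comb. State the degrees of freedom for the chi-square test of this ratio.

3

A dihybrid F₂ with independent assortment and complete dominance at both loci gives a 9:3:3:1 phenotypic ratio.
A goodness-of-fit test with 4 phenotype classes has df = 4 − 1 = 3.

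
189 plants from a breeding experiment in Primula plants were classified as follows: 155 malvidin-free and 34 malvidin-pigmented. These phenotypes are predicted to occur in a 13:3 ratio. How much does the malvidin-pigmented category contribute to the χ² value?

Expected counts for N = 189 under a 13:3 ratio (total parts = 16):
  malvidin-free: 189 × 13/16 = 153.5625
  malvidin-pigmented: 189 × 3/16 = 35.4375
Contribution of malvidin-pigmented: (34 − 35.4375)² / 35.4375 = 0.0583

0.058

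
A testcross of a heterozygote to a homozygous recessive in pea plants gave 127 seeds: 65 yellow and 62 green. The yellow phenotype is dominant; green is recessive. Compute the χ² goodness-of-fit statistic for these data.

A testcross of a heterozygote (Aa × aa) gives a 1:1 phenotypic ratio.
Under the 1:1 hypothesis (Σ ratio = 2, N = 127):
  yellow: 127 × 1/2 = 63.5
  green: 127 × 1/2 = 63.5
χ² = Σ (O − E)² / E
  yellow: (65 − 63.5)² / 63.5 = 0.0354
  green: (62 − 63.5)² / 63.5 = 0.0354
χ² = 0.0354 + 0.0354 = 0.0708 ≈ 0.071

0.071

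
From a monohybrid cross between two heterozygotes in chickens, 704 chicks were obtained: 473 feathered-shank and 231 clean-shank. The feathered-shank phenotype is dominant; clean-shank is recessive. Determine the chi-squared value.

For a monohybrid cross between heterozygotes with complete dominance, the expected phenotypic ratio is 3:1.
The 3:1 ratio has 4 parts, so with N = 704 the expected counts are:
  feathered-shank: 704 × 3/4 = 528
  clean-shank: 704 × 1/4 = 176
χ² = Σ (O − E)² / E
  feathered-shank: (473 − 528)² / 528 = 5.7292
  clean-shank: (231 − 176)² / 176 = 17.1875
χ² = 5.7292 + 17.1875 = 22.9167 ≈ 22.917

22.917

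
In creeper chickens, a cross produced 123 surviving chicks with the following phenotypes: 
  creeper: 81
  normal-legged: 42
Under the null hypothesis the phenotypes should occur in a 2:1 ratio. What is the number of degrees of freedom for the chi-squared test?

1

A goodness-of-fit test with 2 phenotype classes has df = 2 − 1 = 1.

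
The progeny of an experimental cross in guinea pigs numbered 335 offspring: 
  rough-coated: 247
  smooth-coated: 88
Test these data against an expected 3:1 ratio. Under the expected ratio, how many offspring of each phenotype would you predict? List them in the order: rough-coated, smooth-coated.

Total ratio parts = 4. Expected numbers out of 335:
  rough-coated: 335 × 3/4 = 251.25
  smooth-coated: 335 × 1/4 = 83.75

251.25, 83.75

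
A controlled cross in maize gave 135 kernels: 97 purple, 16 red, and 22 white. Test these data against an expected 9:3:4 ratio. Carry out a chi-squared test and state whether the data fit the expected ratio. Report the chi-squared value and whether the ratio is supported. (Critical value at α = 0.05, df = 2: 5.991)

13.359; not consistent

The 9:3:4 ratio has 16 parts, so with N = 135 the expected counts are:
  purple: 135 × 9/16 = 75.9375
  red: 135 × 3/16 = 25.3125
  white: 135 × 4/16 = 33.75
χ² = Σ (O − E)² / E
  purple: (97 − 75.9375)² / 75.9375 = 5.8420
  red: (16 − 25.3125)² / 25.3125 = 3.4261
  white: (22 − 33.75)² / 33.75 = 4.0907
χ² = 5.8420 + 3.4261 + 4.0907 = 13.3588 ≈ 13.359
Degrees of freedom = 3 − 1 = 2; critical value at α = 0.05 is 5.991.
Since 13.359 > 5.991, we reject the null hypothesis — the data do not fit the 9:3:4 ratio.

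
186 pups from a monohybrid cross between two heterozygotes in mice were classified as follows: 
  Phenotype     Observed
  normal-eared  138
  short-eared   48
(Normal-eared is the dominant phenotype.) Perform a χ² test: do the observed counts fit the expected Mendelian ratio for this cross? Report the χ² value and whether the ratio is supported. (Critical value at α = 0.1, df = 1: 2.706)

For a monohybrid cross between heterozygotes with complete dominance, the expected phenotypic ratio is 3:1.
Total ratio parts = 4. Expected numbers out of 186:
  normal-eared: 186 × 3/4 = 139.5
  short-eared: 186 × 1/4 = 46.5
χ² = Σ (O − E)² / E
  normal-eared: (138 − 139.5)² / 139.5 = 0.0161
  short-eared: (48 − 46.5)² / 46.5 = 0.0484
χ² = 0.0161 + 0.0484 = 0.0645 ≈ 0.065
Degrees of freedom = 2 − 1 = 1; critical value at α = 0.1 is 2.706.
Since 0.065 < 2.706, we fail to reject the null hypothesis — the data are consistent with the 3:1 ratio.

0.065; consistent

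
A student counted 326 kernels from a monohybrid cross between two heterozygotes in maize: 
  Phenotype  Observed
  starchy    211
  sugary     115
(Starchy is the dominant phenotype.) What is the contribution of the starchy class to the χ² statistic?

4.590

For a monohybrid cross between heterozygotes with complete dominance, the expected phenotypic ratio is 3:1.
Expected counts for N = 326 under a 3:1 ratio (total parts = 4):
  starchy: 326 × 3/4 = 244.5
  sugary: 326 × 1/4 = 81.5
Contribution of starchy: (211 − 244.5)² / 244.5 = 4.5900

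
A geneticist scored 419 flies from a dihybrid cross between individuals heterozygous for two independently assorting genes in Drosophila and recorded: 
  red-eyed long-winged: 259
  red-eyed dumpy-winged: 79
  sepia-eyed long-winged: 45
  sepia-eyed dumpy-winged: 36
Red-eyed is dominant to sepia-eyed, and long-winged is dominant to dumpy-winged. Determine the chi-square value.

20.323

A dihybrid F₂ with independent assortment and complete dominance at both loci gives a 9:3:3:1 phenotypic ratio.
The 9:3:3:1 ratio has 16 parts, so with N = 419 the expected counts are:
  red-eyed long-winged: 419 × 9/16 = 235.6875
  red-eyed dumpy-winged: 419 × 3/16 = 78.5625
  sepia-eyed long-winged: 419 × 3/16 = 78.5625
  sepia-eyed dumpy-winged: 419 × 1/16 = 26.1875
χ² = Σ (O − E)² / E
  red-eyed long-winged: (259 − 235.6875)² / 235.6875 = 2.3059
  red-eyed dumpy-winged: (79 − 78.5625)² / 78.5625 = 0.0024
  sepia-eyed long-winged: (45 − 78.5625)² / 78.5625 = 14.3382
  sepia-eyed dumpy-winged: (36 − 26.1875)² / 26.1875 = 3.6768
χ² = 2.3059 + 0.0024 + 14.3382 + 3.6768 = 20.3233 ≈ 20.323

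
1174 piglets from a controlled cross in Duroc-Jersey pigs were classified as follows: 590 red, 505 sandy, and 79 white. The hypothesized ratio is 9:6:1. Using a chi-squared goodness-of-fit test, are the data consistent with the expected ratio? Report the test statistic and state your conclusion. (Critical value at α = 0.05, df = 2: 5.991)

Expected counts for N = 1174 under a 9:6:1 ratio (total parts = 16):
  red: 1174 × 9/16 = 660.375
  sandy: 1174 × 6/16 = 440.25
  white: 1174 × 1/16 = 73.375
χ² = Σ (O − E)² / E
  red: (590 − 660.375)² / 660.375 = 7.4997
  sandy: (505 − 440.25)² / 440.25 = 9.5231
  white: (79 − 73.375)² / 73.375 = 0.4312
χ² = 7.4997 + 9.5231 + 0.4312 = 17.454
Degrees of freedom = 3 − 1 = 2; critical value at α = 0.05 is 5.991.
Since 17.454 > 5.991, we reject the null hypothesis — the data do not fit the 9:6:1 ratio.

17.454; not consistent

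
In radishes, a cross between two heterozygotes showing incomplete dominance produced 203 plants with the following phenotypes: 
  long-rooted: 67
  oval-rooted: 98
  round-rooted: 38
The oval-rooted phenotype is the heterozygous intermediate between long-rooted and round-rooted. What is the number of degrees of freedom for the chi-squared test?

2

With incomplete dominance, a heterozygote × heterozygote cross gives a 1:2:1 phenotypic ratio.
A goodness-of-fit test with 3 phenotype classes has df = 3 − 1 = 2.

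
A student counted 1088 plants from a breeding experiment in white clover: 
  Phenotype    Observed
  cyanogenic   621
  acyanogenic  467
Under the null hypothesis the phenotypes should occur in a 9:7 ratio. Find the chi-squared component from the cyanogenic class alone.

0.132

Under the 9:7 hypothesis (Σ ratio = 16, N = 1088):
  cyanogenic: 1088 × 9/16 = 612
  acyanogenic: 1088 × 7/16 = 476
Contribution of cyanogenic: (621 − 612)² / 612 = 0.1324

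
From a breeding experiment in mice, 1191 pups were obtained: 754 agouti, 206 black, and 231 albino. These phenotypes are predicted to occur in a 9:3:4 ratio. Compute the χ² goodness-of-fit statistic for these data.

26.854

Total ratio parts = 16. Expected numbers out of 1191:
  agouti: 1191 × 9/16 = 669.9375
  black: 1191 × 3/16 = 223.3125
  albino: 1191 × 4/16 = 297.75
χ² = Σ (O − E)² / E
  agouti: (754 − 669.9375)² / 669.9375 = 10.5480
  black: (206 − 223.3125)² / 223.3125 = 1.3422
  albino: (231 − 297.75)² / 297.75 = 14.9641
χ² = 10.5480 + 1.3422 + 14.9641 = 26.8543 ≈ 26.854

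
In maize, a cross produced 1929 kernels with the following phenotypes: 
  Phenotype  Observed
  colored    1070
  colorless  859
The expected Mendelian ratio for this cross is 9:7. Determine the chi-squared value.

0.478

Total ratio parts = 16. Expected numbers out of 1929:
  colored: 1929 × 9/16 = 1085.0625
  colorless: 1929 × 7/16 = 843.9375
χ² = Σ (O − E)² / E
  colored: (1070 − 1085.0625)² / 1085.0625 = 0.2091
  colorless: (859 − 843.9375)² / 843.9375 = 0.2688
χ² = 0.2091 + 0.2688 = 0.4779 ≈ 0.478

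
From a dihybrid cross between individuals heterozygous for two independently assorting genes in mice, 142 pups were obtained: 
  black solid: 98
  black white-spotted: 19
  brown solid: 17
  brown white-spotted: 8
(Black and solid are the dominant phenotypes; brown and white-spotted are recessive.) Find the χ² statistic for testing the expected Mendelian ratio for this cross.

9.862

A dihybrid F₂ with independent assortment and complete dominance at both loci gives a 9:3:3:1 phenotypic ratio.
The 9:3:3:1 ratio has 16 parts, so with N = 142 the expected counts are:
  black solid: 142 × 9/16 = 79.875
  black white-spotted: 142 × 3/16 = 26.625
  brown solid: 142 × 3/16 = 26.625
  brown white-spotted: 142 × 1/16 = 8.875
χ² = Σ (O − E)² / E
  black solid: (98 − 79.875)² / 79.875 = 4.1129
  black white-spotted: (19 − 26.625)² / 26.625 = 2.1837
  brown solid: (17 − 26.625)² / 26.625 = 3.4795
  brown white-spotted: (8 − 8.875)² / 8.875 = 0.0863
χ² = 4.1129 + 2.1837 + 3.4795 + 0.0863 = 9.8624 ≈ 9.862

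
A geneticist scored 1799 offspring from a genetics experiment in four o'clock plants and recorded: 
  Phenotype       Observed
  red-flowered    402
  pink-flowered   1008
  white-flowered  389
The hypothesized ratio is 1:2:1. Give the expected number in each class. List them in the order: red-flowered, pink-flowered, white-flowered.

449.75, 899.5, 449.75

The 1:2:1 ratio has 4 parts, so with N = 1799 the expected counts are:
  red-flowered: 1799 × 1/4 = 449.75
  pink-flowered: 1799 × 2/4 = 899.5
  white-flowered: 1799 × 1/4 = 449.75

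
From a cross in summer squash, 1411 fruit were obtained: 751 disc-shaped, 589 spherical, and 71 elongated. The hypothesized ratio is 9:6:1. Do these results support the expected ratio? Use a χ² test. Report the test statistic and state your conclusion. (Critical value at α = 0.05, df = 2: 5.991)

Expected counts for N = 1411 under a 9:6:1 ratio (total parts = 16):
  disc-shaped: 1411 × 9/16 = 793.6875
  spherical: 1411 × 6/16 = 529.125
  elongated: 1411 × 1/16 = 88.1875
χ² = Σ (O − E)² / E
  disc-shaped: (751 − 793.6875)² / 793.6875 = 2.2959
  spherical: (589 − 529.125)² / 529.125 = 6.7754
  elongated: (71 − 88.1875)² / 88.1875 = 3.3498
χ² = 2.2959 + 6.7754 + 3.3498 = 12.4211 ≈ 12.421
Degrees of freedom = 3 − 1 = 2; critical value at α = 0.05 is 5.991.
Since 12.421 > 5.991, we reject the null hypothesis — the data do not fit the 9:6:1 ratio.

12.421; not consistent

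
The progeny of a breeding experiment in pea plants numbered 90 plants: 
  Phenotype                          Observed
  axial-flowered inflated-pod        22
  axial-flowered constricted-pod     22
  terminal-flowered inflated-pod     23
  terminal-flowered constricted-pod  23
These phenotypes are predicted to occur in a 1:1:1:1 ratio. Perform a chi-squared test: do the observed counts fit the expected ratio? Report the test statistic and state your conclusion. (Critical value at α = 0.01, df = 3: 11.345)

Expected counts for N = 90 under a 1:1:1:1 ratio (total parts = 4):
  axial-flowered inflated-pod: 90 × 1/4 = 22.5
  axial-flowered constricted-pod: 90 × 1/4 = 22.5
  terminal-flowered inflated-pod: 90 × 1/4 = 22.5
  terminal-flowered constricted-pod: 90 × 1/4 = 22.5
χ² = Σ (O − E)² / E
  axial-flowered inflated-pod: (22 − 22.5)² / 22.5 = 0.0111
  axial-flowered constricted-pod: (22 − 22.5)² / 22.5 = 0.0111
  terminal-flowered inflated-pod: (23 − 22.5)² / 22.5 = 0.0111
  terminal-flowered constricted-pod: (23 − 22.5)² / 22.5 = 0.0111
χ² = 0.0111 + 0.0111 + 0.0111 + 0.0111 = 0.0444 ≈ 0.044
Degrees of freedom = 4 − 1 = 3; critical value at α = 0.01 is 11.345.
Since 0.044 < 11.345, we fail to reject the null hypothesis — the data are consistent with the 1:1:1:1 ratio.

0.044; consistent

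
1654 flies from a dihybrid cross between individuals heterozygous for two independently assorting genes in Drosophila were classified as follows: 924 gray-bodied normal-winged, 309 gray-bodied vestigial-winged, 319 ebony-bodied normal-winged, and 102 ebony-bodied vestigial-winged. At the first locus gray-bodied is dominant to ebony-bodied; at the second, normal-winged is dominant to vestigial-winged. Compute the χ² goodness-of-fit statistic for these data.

0.320

A dihybrid F₂ with independent assortment and complete dominance at both loci gives a 9:3:3:1 phenotypic ratio.
Under the 9:3:3:1 hypothesis (Σ ratio = 16, N = 1654):
  gray-bodied normal-winged: 1654 × 9/16 = 930.375
  gray-bodied vestigial-winged: 1654 × 3/16 = 310.125
  ebony-bodied normal-winged: 1654 × 3/16 = 310.125
  ebony-bodied vestigial-winged: 1654 × 1/16 = 103.375
χ² = Σ (O − E)² / E
  gray-bodied normal-winged: (924 − 930.375)² / 930.375 = 0.0437
  gray-bodied vestigial-winged: (309 − 310.125)² / 310.125 = 0.0041
  ebony-bodied normal-winged: (319 − 310.125)² / 310.125 = 0.2540
  ebony-bodied vestigial-winged: (102 − 103.375)² / 103.375 = 0.0183
χ² = 0.0437 + 0.0041 + 0.2540 + 0.0183 = 0.3201 ≈ 0.320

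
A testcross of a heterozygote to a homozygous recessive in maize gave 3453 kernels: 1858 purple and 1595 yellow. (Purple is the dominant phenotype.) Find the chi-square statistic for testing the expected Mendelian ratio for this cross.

A testcross of a heterozygote (Aa × aa) gives a 1:1 phenotypic ratio.
Expected counts for N = 3453 under a 1:1 ratio (total parts = 2):
  purple: 3453 × 1/2 = 1726.5
  yellow: 3453 × 1/2 = 1726.5
χ² = Σ (O − E)² / E
  purple: (1858 − 1726.5)² / 1726.5 = 10.0158
  yellow: (1595 − 1726.5)² / 1726.5 = 10.0158
χ² = 10.0158 + 10.0158 = 20.0316 ≈ 20.032

20.032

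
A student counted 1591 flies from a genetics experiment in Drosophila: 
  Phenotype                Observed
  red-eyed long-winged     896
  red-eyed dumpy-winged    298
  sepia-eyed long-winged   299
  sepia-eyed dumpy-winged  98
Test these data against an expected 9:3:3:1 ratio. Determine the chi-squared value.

0.024

The 9:3:3:1 ratio has 16 parts, so with N = 1591 the expected counts are:
  red-eyed long-winged: 1591 × 9/16 = 894.9375
  red-eyed dumpy-winged: 1591 × 3/16 = 298.3125
  sepia-eyed long-winged: 1591 × 3/16 = 298.3125
  sepia-eyed dumpy-winged: 1591 × 1/16 = 99.4375
χ² = Σ (O − E)² / E
  red-eyed long-winged: (896 − 894.9375)² / 894.9375 = 0.0013
  red-eyed dumpy-winged: (298 − 298.3125)² / 298.3125 = 0.0003
  sepia-eyed long-winged: (299 − 298.3125)² / 298.3125 = 0.0016
  sepia-eyed dumpy-winged: (98 − 99.4375)² / 99.4375 = 0.0208
χ² = 0.0013 + 0.0003 + 0.0016 + 0.0208 = 0.024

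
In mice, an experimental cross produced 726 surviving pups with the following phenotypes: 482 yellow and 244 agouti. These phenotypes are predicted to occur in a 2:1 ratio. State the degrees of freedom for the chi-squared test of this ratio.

A goodness-of-fit test with 2 phenotype classes has df = 2 − 1 = 1.

1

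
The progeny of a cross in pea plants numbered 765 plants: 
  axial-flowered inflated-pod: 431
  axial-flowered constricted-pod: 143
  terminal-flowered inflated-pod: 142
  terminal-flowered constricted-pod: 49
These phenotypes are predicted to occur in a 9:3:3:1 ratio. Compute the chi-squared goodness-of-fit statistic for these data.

0.046

Under the 9:3:3:1 hypothesis (Σ ratio = 16, N = 765):
  axial-flowered inflated-pod: 765 × 9/16 = 430.3125
  axial-flowered constricted-pod: 765 × 3/16 = 143.4375
  terminal-flowered inflated-pod: 765 × 3/16 = 143.4375
  terminal-flowered constricted-pod: 765 × 1/16 = 47.8125
χ² = Σ (O − E)² / E
  axial-flowered inflated-pod: (431 − 430.3125)² / 430.3125 = 0.0011
  axial-flowered constricted-pod: (143 − 143.4375)² / 143.4375 = 0.0013
  terminal-flowered inflated-pod: (142 − 143.4375)² / 143.4375 = 0.0144
  terminal-flowered constricted-pod: (49 − 47.8125)² / 47.8125 = 0.0295
χ² = 0.0011 + 0.0013 + 0.0144 + 0.0295 = 0.0463 ≈ 0.046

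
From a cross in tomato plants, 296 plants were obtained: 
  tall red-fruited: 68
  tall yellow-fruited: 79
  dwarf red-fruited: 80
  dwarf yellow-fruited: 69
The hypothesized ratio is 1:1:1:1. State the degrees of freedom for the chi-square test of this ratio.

3

A goodness-of-fit test with 4 phenotype classes has df = 4 − 1 = 3.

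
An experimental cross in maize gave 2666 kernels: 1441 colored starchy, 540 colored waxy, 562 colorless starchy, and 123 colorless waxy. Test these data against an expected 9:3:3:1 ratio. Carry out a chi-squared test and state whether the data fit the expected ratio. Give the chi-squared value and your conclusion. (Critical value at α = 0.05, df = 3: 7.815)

24.655; not consistent

The 9:3:3:1 ratio has 16 parts, so with N = 2666 the expected counts are:
  colored starchy: 2666 × 9/16 = 1499.625
  colored waxy: 2666 × 3/16 = 499.875
  colorless starchy: 2666 × 3/16 = 499.875
  colorless waxy: 2666 × 1/16 = 166.625
χ² = Σ (O − E)² / E
  colored starchy: (1441 − 1499.625)² / 1499.625 = 2.2918
  colored waxy: (540 − 499.875)² / 499.875 = 3.2208
  colorless starchy: (562 − 499.875)² / 499.875 = 7.7210
  colorless waxy: (123 − 166.625)² / 166.625 = 11.4217
χ² = 2.2918 + 3.2208 + 7.7210 + 11.4217 = 24.6553 ≈ 24.655
Degrees of freedom = 4 − 1 = 3; critical value at α = 0.05 is 7.815.
Since 24.655 > 7.815, we reject the null hypothesis — the data do not fit the 9:3:3:1 ratio.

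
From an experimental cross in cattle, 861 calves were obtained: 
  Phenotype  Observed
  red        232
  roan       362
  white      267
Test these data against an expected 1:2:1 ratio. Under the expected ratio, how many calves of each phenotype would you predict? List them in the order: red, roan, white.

215.25, 430.5, 215.25

Expected counts for N = 861 under a 1:2:1 ratio (total parts = 4):
  red: 861 × 1/4 = 215.25
  roan: 861 × 2/4 = 430.5
  white: 861 × 1/4 = 215.25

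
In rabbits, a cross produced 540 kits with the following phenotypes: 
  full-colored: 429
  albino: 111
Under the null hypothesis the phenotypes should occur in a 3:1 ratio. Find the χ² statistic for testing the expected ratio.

5.689

Expected counts for N = 540 under a 3:1 ratio (total parts = 4):
  full-colored: 540 × 3/4 = 405
  albino: 540 × 1/4 = 135
χ² = Σ (O − E)² / E
  full-colored: (429 − 405)² / 405 = 1.4222
  albino: (111 − 135)² / 135 = 4.2667
χ² = 1.4222 + 4.2667 = 5.6889 ≈ 5.689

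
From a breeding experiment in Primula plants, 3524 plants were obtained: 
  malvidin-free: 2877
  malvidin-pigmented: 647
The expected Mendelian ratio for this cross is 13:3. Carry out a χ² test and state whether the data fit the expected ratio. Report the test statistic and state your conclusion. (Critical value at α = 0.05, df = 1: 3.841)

0.352; consistent

Under the 13:3 hypothesis (Σ ratio = 16, N = 3524):
  malvidin-free: 3524 × 13/16 = 2863.25
  malvidin-pigmented: 3524 × 3/16 = 660.75
χ² = Σ (O − E)² / E
  malvidin-free: (2877 − 2863.25)² / 2863.25 = 0.0660
  malvidin-pigmented: (647 − 660.75)² / 660.75 = 0.2861
χ² = 0.0660 + 0.2861 = 0.3521 ≈ 0.352
Degrees of freedom = 2 − 1 = 1; critical value at α = 0.05 is 3.841.
Since 0.352 < 3.841, we fail to reject the null hypothesis — the data are consistent with the 13:3 ratio.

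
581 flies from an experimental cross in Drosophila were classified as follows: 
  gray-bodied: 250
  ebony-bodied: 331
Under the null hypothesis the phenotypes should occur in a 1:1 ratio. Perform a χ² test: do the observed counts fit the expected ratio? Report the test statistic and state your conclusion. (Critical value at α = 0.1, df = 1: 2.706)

11.293; not consistent

The 1:1 ratio has 2 parts, so with N = 581 the expected counts are:
  gray-bodied: 581 × 1/2 = 290.5
  ebony-bodied: 581 × 1/2 = 290.5
χ² = Σ (O − E)² / E
  gray-bodied: (250 − 290.5)² / 290.5 = 5.6463
  ebony-bodied: (331 − 290.5)² / 290.5 = 5.6463
χ² = 5.6463 + 5.6463 = 11.2926 ≈ 11.293
Degrees of freedom = 2 − 1 = 1; critical value at α = 0.1 is 2.706.
Since 11.293 > 2.706, we reject the null hypothesis — the data do not fit the 1:1 ratio.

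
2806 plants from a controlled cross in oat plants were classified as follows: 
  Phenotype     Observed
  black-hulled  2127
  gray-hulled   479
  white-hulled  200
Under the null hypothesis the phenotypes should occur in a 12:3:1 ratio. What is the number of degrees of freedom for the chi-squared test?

A goodness-of-fit test with 3 phenotype classes has df = 3 − 1 = 2.

2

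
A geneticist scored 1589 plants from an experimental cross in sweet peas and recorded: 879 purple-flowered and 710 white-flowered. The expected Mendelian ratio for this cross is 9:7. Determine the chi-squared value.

0.561

Expected counts for N = 1589 under a 9:7 ratio (total parts = 16):
  purple-flowered: 1589 × 9/16 = 893.8125
  white-flowered: 1589 × 7/16 = 695.1875
χ² = Σ (O − E)² / E
  purple-flowered: (879 − 893.8125)² / 893.8125 = 0.2455
  white-flowered: (710 − 695.1875)² / 695.1875 = 0.3156
χ² = 0.2455 + 0.3156 = 0.5611 ≈ 0.561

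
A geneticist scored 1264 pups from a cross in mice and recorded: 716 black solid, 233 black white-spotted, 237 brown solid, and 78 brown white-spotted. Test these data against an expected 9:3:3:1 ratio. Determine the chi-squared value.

0.115

Under the 9:3:3:1 hypothesis (Σ ratio = 16, N = 1264):
  black solid: 1264 × 9/16 = 711
  black white-spotted: 1264 × 3/16 = 237
  brown solid: 1264 × 3/16 = 237
  brown white-spotted: 1264 × 1/16 = 79
χ² = Σ (O − E)² / E
  black solid: (716 − 711)² / 711 = 0.0352
  black white-spotted: (233 − 237)² / 237 = 0.0675
  brown solid: (237 − 237)² / 237 = 0.0000
  brown white-spotted: (78 − 79)² / 79 = 0.0127
χ² = 0.0352 + 0.0675 + 0.0000 + 0.0127 = 0.1154 ≈ 0.115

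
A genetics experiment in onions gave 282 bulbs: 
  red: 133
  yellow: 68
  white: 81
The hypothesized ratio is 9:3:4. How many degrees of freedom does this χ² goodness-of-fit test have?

A goodness-of-fit test with 3 phenotype classes has df = 3 − 1 = 2.

2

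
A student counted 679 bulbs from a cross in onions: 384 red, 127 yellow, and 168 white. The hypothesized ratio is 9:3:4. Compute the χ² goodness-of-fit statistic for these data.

Total ratio parts = 16. Expected numbers out of 679:
  red: 679 × 9/16 = 381.9375
  yellow: 679 × 3/16 = 127.3125
  white: 679 × 4/16 = 169.75
χ² = Σ (O − E)² / E
  red: (384 − 381.9375)² / 381.9375 = 0.0111
  yellow: (127 − 127.3125)² / 127.3125 = 0.0008
  white: (168 − 169.75)² / 169.75 = 0.0180
χ² = 0.0111 + 0.0008 + 0.0180 = 0.0299 ≈ 0.030

0.030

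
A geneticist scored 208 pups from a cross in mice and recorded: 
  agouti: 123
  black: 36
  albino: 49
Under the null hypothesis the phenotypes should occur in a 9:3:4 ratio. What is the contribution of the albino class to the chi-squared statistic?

0.173

Total ratio parts = 16. Expected numbers out of 208:
  agouti: 208 × 9/16 = 117
  black: 208 × 3/16 = 39
  albino: 208 × 4/16 = 52
Contribution of albino: (49 − 52)² / 52 = 0.1731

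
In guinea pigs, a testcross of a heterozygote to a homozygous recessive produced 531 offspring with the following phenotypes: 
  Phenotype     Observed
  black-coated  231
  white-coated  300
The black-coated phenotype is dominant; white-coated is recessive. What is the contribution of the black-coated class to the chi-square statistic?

4.483

A testcross of a heterozygote (Aa × aa) gives a 1:1 phenotypic ratio.
Total ratio parts = 2. Expected numbers out of 531:
  black-coated: 531 × 1/2 = 265.5
  white-coated: 531 × 1/2 = 265.5
Contribution of black-coated: (231 − 265.5)² / 265.5 = 4.4831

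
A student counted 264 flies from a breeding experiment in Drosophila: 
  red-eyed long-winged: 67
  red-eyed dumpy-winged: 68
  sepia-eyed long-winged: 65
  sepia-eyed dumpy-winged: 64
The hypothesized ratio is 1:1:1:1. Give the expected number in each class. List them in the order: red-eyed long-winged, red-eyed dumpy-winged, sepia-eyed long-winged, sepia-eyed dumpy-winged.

Expected counts for N = 264 under a 1:1:1:1 ratio (total parts = 4):
  red-eyed long-winged: 264 × 1/4 = 66
  red-eyed dumpy-winged: 264 × 1/4 = 66
  sepia-eyed long-winged: 264 × 1/4 = 66
  sepia-eyed dumpy-winged: 264 × 1/4 = 66

66, 66, 66, 66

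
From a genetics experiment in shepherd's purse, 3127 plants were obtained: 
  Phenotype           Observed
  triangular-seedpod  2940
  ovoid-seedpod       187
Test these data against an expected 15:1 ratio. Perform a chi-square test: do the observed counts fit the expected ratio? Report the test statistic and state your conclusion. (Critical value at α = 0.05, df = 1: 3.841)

0.389; consistent

The 15:1 ratio has 16 parts, so with N = 3127 the expected counts are:
  triangular-seedpod: 3127 × 15/16 = 2931.5625
  ovoid-seedpod: 3127 × 1/16 = 195.4375
χ² = Σ (O − E)² / E
  triangular-seedpod: (2940 − 2931.5625)² / 2931.5625 = 0.0243
  ovoid-seedpod: (187 − 195.4375)² / 195.4375 = 0.3643
χ² = 0.0243 + 0.3643 = 0.3886 ≈ 0.389
Degrees of freedom = 2 − 1 = 1; critical value at α = 0.05 is 3.841.
Since 0.389 < 3.841, we fail to reject the null hypothesis — the data are consistent with the 15:1 ratio.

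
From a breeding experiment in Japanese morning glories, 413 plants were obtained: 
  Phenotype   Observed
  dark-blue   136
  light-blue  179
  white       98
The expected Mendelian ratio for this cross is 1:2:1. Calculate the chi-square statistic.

Under the 1:2:1 hypothesis (Σ ratio = 4, N = 413):
  dark-blue: 413 × 1/4 = 103.25
  light-blue: 413 × 2/4 = 206.5
  white: 413 × 1/4 = 103.25
χ² = Σ (O − E)² / E
  dark-blue: (136 − 103.25)² / 103.25 = 10.3880
  light-blue: (179 − 206.5)² / 206.5 = 3.6622
  white: (98 − 103.25)² / 103.25 = 0.2669
χ² = 10.3880 + 3.6622 + 0.2669 = 14.3171 ≈ 14.317

14.317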